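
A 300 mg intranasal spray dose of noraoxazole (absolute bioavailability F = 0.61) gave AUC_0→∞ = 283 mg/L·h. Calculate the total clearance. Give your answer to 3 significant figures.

CL = F × Dose / AUC_0→∞
   = 0.61 × 300 / 283 = 0.646643 L/h

CL = 0.647 L/h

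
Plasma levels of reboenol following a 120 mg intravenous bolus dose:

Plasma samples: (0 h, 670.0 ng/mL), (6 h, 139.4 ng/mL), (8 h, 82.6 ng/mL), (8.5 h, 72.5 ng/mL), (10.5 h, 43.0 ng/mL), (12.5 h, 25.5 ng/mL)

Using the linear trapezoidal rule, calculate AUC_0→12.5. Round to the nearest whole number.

Trapezoidal AUC_0→12.5:
  [0→6]: (670.0+139.4)/2 × 6 = 2428.2
  [6→8]: (139.4+82.6)/2 × 2 = 222.0
  [8→8.5]: (82.6+72.5)/2 × 0.5 = 38.775
  [8.5→10.5]: (72.5+43.0)/2 × 2 = 115.5
  [10.5→12.5]: (43.0+25.5)/2 × 2 = 68.5
  Sum = 2872.975 ng/mL·h

AUC = 2873 ng/mL·h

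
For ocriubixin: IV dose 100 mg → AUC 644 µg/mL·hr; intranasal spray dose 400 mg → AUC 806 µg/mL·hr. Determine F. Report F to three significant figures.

F = (AUC_ev / D_ev) / (AUC_iv / D_iv)
  = (806/400) / (644/100)
  = 2.015 / 6.44 = 0.3129

F = 0.313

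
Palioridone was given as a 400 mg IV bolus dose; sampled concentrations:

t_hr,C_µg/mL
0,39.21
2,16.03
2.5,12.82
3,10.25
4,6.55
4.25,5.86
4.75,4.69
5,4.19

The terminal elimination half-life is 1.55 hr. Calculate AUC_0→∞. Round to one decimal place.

AUC = 91.3 µg/mL·hr

Trapezoidal AUC_0→5:
  [0→2]: (39.21+16.03)/2 × 2 = 55.24
  [2→2.5]: (16.03+12.82)/2 × 0.5 = 7.2125
  [2.5→3]: (12.82+10.25)/2 × 0.5 = 5.7675
  [3→4]: (10.25+6.55)/2 × 1 = 8.4
  [4→4.25]: (6.55+5.86)/2 × 0.25 = 1.55125
  [4.25→4.75]: (5.86+4.69)/2 × 0.5 = 2.6375
  [4.75→5]: (4.69+4.19)/2 × 0.25 = 1.11
  Sum = 81.91875 µg/mL·hr
k_e = ln2 / t½ = 0.693147 / 1.55 = 0.4472 hr^-1
Extrapolated tail: C_last / k_e = 4.19 / 0.4472 = 9.369
AUC_0→∞ = 81.91875 + 9.369 = 91.28775 µg/mL·hr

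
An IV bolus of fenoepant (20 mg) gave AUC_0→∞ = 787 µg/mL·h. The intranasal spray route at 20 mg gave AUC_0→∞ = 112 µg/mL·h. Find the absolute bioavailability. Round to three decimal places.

F = 0.142

F = (AUC_ev / D_ev) / (AUC_iv / D_iv)
  = (112/20) / (787/20)
  = 5.6 / 39.35 = 0.1423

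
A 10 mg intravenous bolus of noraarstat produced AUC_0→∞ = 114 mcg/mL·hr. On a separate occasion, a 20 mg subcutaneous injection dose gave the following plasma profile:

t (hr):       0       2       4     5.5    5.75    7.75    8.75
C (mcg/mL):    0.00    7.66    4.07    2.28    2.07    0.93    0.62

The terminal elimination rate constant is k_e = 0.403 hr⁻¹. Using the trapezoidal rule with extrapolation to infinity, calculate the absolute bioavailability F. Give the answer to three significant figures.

F = 0.132

Trapezoidal AUC_0→8.75 (subcutaneous injection):
  [0→2]: (0.00+7.66)/2 × 2 = 7.66
  [2→4]: (7.66+4.07)/2 × 2 = 11.73
  [4→5.5]: (4.07+2.28)/2 × 1.5 = 4.7625
  [5.5→5.75]: (2.28+2.07)/2 × 0.25 = 0.54375
  [5.75→7.75]: (2.07+0.93)/2 × 2 = 3.0
  [7.75→8.75]: (0.93+0.62)/2 × 1 = 0.775
  Sum = 28.47125 mcg/mL·hr
Tail: C_last/k_e = 0.62/0.403 = 1.538
AUC_0→∞ (subcutaneous injection) = 28.47125 + 1.538 = 30.00925 mcg/mL·hr
F = (AUC_ev/D_ev)/(AUC_iv/D_iv) = (30.00925/20)/(114/10) = 1.5004625/11.4 = 0.1316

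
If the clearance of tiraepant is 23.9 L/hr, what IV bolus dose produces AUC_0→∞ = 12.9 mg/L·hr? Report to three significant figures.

Dose = 308 mg

Dose_iv = CL × AUC_0→∞
     = 23.9 × 12.9 = 308.31 mg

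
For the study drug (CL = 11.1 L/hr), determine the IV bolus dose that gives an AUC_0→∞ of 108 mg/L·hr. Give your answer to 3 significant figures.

Dose_iv = CL × AUC_0→∞
     = 11.1 × 108 = 1198.8 mg

Dose = 1200 mg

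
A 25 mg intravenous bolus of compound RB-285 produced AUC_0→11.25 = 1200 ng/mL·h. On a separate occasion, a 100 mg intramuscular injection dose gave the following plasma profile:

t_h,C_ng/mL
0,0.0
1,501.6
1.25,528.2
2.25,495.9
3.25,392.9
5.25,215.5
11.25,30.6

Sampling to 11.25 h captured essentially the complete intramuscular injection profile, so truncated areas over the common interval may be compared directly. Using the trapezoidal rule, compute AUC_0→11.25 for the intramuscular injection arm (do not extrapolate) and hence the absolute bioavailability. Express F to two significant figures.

Trapezoidal AUC_0→11.25 (intramuscular injection):
  [0→1]: (0.0+501.6)/2 × 1 = 250.8
  [1→1.25]: (501.6+528.2)/2 × 0.25 = 128.725
  [1.25→2.25]: (528.2+495.9)/2 × 1 = 512.05
  [2.25→3.25]: (495.9+392.9)/2 × 1 = 444.4
  [3.25→5.25]: (392.9+215.5)/2 × 2 = 608.4
  [5.25→11.25]: (215.5+30.6)/2 × 6 = 738.3
  Sum = 2682.675 ng/mL·h
F = (AUC_ev/D_ev)/(AUC_iv/D_iv) = (2682.675/100)/(1200/25) = 26.82675/48 = 0.5589

F = 0.56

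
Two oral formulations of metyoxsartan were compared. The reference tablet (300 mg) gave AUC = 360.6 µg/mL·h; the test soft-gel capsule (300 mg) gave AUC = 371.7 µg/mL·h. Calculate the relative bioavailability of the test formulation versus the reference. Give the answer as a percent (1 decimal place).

F_rel = (AUC_test/D_test) / (AUC_ref/D_ref)
      = (371.7/300) / (360.6/300)
      = 1.239 / 1.202 = 1.0308 = 103.08%

F_rel = 103.1%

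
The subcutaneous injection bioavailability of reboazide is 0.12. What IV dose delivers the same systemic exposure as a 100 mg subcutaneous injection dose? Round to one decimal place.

D_iv = 12.0 mg

Systemic exposure from an extravascular dose = F × D_ev, so the equivalent IV dose is F × D_ev.
D_iv = F × D_ev = 0.12 × 100 = 12 mg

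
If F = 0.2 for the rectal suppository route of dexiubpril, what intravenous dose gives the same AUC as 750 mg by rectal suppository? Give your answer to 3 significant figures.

D_iv = 150 mg

Systemic exposure from an extravascular dose = F × D_ev, so the equivalent IV dose is F × D_ev.
D_iv = F × D_ev = 0.2 × 750 = 150 mg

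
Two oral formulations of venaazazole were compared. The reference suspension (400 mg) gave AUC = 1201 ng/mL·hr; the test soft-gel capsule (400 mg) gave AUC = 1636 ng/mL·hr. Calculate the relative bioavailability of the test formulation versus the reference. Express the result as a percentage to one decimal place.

F_rel = (AUC_test/D_test) / (AUC_ref/D_ref)
      = (1636/400) / (1201/400)
      = 4.09 / 3.0025 = 1.3622 = 136.22%

F_rel = 136.2%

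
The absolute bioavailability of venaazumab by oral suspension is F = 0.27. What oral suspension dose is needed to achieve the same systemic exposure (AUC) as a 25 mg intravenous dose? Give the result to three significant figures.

For equal systemic exposure: F × D_ev = D_iv
D_ev = D_iv / F = 25 / 0.27 = 92.5926 mg

D_oral = 92.6 mg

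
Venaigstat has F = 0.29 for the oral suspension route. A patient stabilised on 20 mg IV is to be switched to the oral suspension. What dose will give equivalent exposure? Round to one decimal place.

For equal systemic exposure: F × D_ev = D_iv
D_ev = D_iv / F = 20 / 0.29 = 68.9655 mg

D_oral = 69.0 mg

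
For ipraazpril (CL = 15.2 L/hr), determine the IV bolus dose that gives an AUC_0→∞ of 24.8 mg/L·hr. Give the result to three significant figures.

Dose = 377 mg

Dose_iv = CL × AUC_0→∞
     = 15.2 × 24.8 = 376.96 mg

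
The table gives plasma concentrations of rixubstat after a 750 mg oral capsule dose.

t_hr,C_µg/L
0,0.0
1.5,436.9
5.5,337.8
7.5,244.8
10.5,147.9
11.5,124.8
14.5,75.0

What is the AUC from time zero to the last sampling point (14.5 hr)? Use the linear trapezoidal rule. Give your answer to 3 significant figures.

Trapezoidal AUC_0→14.5:
  [0→1.5]: (0.0+436.9)/2 × 1.5 = 327.675
  [1.5→5.5]: (436.9+337.8)/2 × 4 = 1549.4
  [5.5→7.5]: (337.8+244.8)/2 × 2 = 582.6
  [7.5→10.5]: (244.8+147.9)/2 × 3 = 589.05
  [10.5→11.5]: (147.9+124.8)/2 × 1 = 136.35
  [11.5→14.5]: (124.8+75.0)/2 × 3 = 299.7
  Sum = 3484.775 µg/L·hr

AUC = 3480 µg/L·hr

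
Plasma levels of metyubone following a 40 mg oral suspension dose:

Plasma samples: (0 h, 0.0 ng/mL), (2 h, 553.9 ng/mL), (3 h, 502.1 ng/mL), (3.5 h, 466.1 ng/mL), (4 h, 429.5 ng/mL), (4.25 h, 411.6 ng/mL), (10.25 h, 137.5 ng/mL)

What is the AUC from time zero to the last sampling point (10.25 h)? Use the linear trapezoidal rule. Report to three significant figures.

Trapezoidal AUC_0→10.25:
  [0→2]: (0.0+553.9)/2 × 2 = 553.9
  [2→3]: (553.9+502.1)/2 × 1 = 528.0
  [3→3.5]: (502.1+466.1)/2 × 0.5 = 242.05
  [3.5→4]: (466.1+429.5)/2 × 0.5 = 223.9
  [4→4.25]: (429.5+411.6)/2 × 0.25 = 105.1375
  [4.25→10.25]: (411.6+137.5)/2 × 6 = 1647.3
  Sum = 3300.2875 ng/mL·h

AUC = 3300 ng/mL·h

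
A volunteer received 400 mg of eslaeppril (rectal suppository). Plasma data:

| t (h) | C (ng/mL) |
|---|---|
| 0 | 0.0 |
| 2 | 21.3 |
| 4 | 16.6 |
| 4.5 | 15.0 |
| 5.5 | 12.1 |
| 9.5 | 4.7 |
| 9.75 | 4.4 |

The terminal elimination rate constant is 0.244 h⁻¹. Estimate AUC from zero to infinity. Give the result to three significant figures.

AUC = 133 ng/mL·h

Trapezoidal AUC_0→9.75:
  [0→2]: (0.0+21.3)/2 × 2 = 21.3
  [2→4]: (21.3+16.6)/2 × 2 = 37.9
  [4→4.5]: (16.6+15.0)/2 × 0.5 = 7.9
  [4.5→5.5]: (15.0+12.1)/2 × 1 = 13.55
  [5.5→9.5]: (12.1+4.7)/2 × 4 = 33.6
  [9.5→9.75]: (4.7+4.4)/2 × 0.25 = 1.1375
  Sum = 115.3875 ng/mL·h
Extrapolated tail: C_last / k_e = 4.4 / 0.244 = 18.033
AUC_0→∞ = 115.3875 + 18.033 = 133.4205 ng/mL·h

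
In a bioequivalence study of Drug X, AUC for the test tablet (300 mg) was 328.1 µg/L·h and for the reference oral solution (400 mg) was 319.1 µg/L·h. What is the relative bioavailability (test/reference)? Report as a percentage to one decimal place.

F_rel = 137.1%

F_rel = (AUC_test/D_test) / (AUC_ref/D_ref)
      = (328.1/300) / (319.1/400)
      = 1.09367 / 0.79775 = 1.3709 = 137.09%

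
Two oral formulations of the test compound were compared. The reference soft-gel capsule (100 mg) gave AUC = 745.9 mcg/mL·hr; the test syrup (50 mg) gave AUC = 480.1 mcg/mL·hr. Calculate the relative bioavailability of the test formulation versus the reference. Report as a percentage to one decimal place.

F_rel = 128.7%

F_rel = (AUC_test/D_test) / (AUC_ref/D_ref)
      = (480.1/50) / (745.9/100)
      = 9.602 / 7.459 = 1.2873 = 128.73%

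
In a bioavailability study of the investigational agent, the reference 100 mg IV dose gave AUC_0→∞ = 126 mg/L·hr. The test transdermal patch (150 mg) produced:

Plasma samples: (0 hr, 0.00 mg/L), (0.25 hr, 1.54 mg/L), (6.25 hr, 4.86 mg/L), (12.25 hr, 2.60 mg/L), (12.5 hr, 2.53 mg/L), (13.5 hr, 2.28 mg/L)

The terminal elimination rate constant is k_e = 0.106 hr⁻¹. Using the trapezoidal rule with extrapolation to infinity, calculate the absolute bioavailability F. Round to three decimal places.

Trapezoidal AUC_0→13.5 (transdermal patch):
  [0→0.25]: (0.00+1.54)/2 × 0.25 = 0.1925
  [0.25→6.25]: (1.54+4.86)/2 × 6 = 19.2
  [6.25→12.25]: (4.86+2.60)/2 × 6 = 22.38
  [12.25→12.5]: (2.60+2.53)/2 × 0.25 = 0.64125
  [12.5→13.5]: (2.53+2.28)/2 × 1 = 2.405
  Sum = 44.81875 mg/L·hr
Tail: C_last/k_e = 2.28/0.106 = 21.509
AUC_0→∞ (transdermal patch) = 44.81875 + 21.509 = 66.32775 mg/L·hr
F = (AUC_ev/D_ev)/(AUC_iv/D_iv) = (66.32775/150)/(126/100) = 0.442185/1.26 = 0.3509

F = 0.351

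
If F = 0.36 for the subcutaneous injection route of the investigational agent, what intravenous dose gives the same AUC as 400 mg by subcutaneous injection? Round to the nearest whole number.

D_iv = 144 mg

Systemic exposure from an extravascular dose = F × D_ev, so the equivalent IV dose is F × D_ev.
D_iv = F × D_ev = 0.36 × 400 = 144 mg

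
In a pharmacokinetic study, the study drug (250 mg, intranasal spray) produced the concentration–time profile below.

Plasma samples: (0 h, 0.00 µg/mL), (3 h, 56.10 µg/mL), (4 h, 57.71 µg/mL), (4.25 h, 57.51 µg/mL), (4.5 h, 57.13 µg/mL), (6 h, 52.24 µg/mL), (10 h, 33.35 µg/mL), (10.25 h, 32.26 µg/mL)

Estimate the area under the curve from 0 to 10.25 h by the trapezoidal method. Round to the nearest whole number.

AUC = 431 µg/mL·h

Trapezoidal AUC_0→10.25:
  [0→3]: (0.00+56.10)/2 × 3 = 84.15
  [3→4]: (56.10+57.71)/2 × 1 = 56.905
  [4→4.25]: (57.71+57.51)/2 × 0.25 = 14.4025
  [4.25→4.5]: (57.51+57.13)/2 × 0.25 = 14.33
  [4.5→6]: (57.13+52.24)/2 × 1.5 = 82.0275
  [6→10]: (52.24+33.35)/2 × 4 = 171.18
  [10→10.25]: (33.35+32.26)/2 × 0.25 = 8.20125
  Sum = 431.19625 µg/mL·h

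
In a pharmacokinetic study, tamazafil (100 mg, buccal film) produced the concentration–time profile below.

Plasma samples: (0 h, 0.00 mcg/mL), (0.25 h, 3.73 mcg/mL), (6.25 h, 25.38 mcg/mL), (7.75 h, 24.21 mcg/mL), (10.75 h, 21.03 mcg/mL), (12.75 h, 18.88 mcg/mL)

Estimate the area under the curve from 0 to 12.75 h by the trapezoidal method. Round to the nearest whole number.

Trapezoidal AUC_0→12.75:
  [0→0.25]: (0.00+3.73)/2 × 0.25 = 0.46625
  [0.25→6.25]: (3.73+25.38)/2 × 6 = 87.33
  [6.25→7.75]: (25.38+24.21)/2 × 1.5 = 37.1925
  [7.75→10.75]: (24.21+21.03)/2 × 3 = 67.86
  [10.75→12.75]: (21.03+18.88)/2 × 2 = 39.91
  Sum = 232.75875 mcg/mL·h

AUC = 233 mcg/mL·h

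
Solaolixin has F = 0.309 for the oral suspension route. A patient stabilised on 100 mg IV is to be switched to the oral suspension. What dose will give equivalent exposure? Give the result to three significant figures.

D_oral = 324 mg

For equal systemic exposure: F × D_ev = D_iv
D_ev = D_iv / F = 100 / 0.309 = 323.625 mg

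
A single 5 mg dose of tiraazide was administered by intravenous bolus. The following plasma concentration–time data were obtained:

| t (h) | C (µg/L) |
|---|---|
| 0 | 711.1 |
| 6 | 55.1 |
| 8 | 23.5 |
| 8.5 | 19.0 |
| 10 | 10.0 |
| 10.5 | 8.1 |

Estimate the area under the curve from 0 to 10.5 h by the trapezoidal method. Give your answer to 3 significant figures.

Trapezoidal AUC_0→10.5:
  [0→6]: (711.1+55.1)/2 × 6 = 2298.6
  [6→8]: (55.1+23.5)/2 × 2 = 78.6
  [8→8.5]: (23.5+19.0)/2 × 0.5 = 10.625
  [8.5→10]: (19.0+10.0)/2 × 1.5 = 21.75
  [10→10.5]: (10.0+8.1)/2 × 0.5 = 4.525
  Sum = 2414.1 µg/L·h

AUC = 2410 µg/L·h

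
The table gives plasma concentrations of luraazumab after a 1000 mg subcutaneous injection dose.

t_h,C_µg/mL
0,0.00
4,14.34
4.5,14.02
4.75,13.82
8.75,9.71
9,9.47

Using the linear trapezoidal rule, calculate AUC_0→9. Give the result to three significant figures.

AUC = 88.7 µg/mL·h

Trapezoidal AUC_0→9:
  [0→4]: (0.00+14.34)/2 × 4 = 28.68
  [4→4.5]: (14.34+14.02)/2 × 0.5 = 7.09
  [4.5→4.75]: (14.02+13.82)/2 × 0.25 = 3.48
  [4.75→8.75]: (13.82+9.71)/2 × 4 = 47.06
  [8.75→9]: (9.71+9.47)/2 × 0.25 = 2.3975
  Sum = 88.7075 µg/mL·h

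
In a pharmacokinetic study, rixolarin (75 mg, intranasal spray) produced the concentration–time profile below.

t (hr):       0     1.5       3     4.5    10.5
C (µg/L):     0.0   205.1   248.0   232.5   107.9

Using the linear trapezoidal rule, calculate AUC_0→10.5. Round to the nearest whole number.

AUC = 1875 µg/L·hr

Trapezoidal AUC_0→10.5:
  [0→1.5]: (0.0+205.1)/2 × 1.5 = 153.825
  [1.5→3]: (205.1+248.0)/2 × 1.5 = 339.825
  [3→4.5]: (248.0+232.5)/2 × 1.5 = 360.375
  [4.5→10.5]: (232.5+107.9)/2 × 6 = 1021.2
  Sum = 1875.225 µg/L·hr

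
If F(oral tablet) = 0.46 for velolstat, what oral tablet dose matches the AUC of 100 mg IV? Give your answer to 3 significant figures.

For equal systemic exposure: F × D_ev = D_iv
D_ev = D_iv / F = 100 / 0.46 = 217.391 mg

D_oral = 217 mg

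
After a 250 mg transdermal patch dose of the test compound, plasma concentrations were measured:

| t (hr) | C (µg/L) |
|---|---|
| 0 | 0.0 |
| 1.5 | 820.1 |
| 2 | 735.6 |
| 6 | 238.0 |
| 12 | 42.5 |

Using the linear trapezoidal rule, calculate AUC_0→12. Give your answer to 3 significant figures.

Trapezoidal AUC_0→12:
  [0→1.5]: (0.0+820.1)/2 × 1.5 = 615.075
  [1.5→2]: (820.1+735.6)/2 × 0.5 = 388.925
  [2→6]: (735.6+238.0)/2 × 4 = 1947.2
  [6→12]: (238.0+42.5)/2 × 6 = 841.5
  Sum = 3792.7 µg/L·hr

AUC = 3790 µg/L·hr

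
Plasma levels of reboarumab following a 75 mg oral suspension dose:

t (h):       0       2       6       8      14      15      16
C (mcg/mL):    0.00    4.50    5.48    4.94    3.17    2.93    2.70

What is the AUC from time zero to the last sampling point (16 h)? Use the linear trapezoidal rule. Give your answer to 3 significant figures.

Trapezoidal AUC_0→16:
  [0→2]: (0.00+4.50)/2 × 2 = 4.5
  [2→6]: (4.50+5.48)/2 × 4 = 19.96
  [6→8]: (5.48+4.94)/2 × 2 = 10.42
  [8→14]: (4.94+3.17)/2 × 6 = 24.33
  [14→15]: (3.17+2.93)/2 × 1 = 3.05
  [15→16]: (2.93+2.70)/2 × 1 = 2.815
  Sum = 65.075 mcg/mL·h

AUC = 65.1 mcg/mL·h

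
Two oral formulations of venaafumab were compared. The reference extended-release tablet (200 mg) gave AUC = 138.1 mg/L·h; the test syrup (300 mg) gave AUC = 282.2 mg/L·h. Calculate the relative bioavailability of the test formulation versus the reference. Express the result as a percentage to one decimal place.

F_rel = (AUC_test/D_test) / (AUC_ref/D_ref)
      = (282.2/300) / (138.1/200)
      = 0.940667 / 0.6905 = 1.3623 = 136.23%

F_rel = 136.2%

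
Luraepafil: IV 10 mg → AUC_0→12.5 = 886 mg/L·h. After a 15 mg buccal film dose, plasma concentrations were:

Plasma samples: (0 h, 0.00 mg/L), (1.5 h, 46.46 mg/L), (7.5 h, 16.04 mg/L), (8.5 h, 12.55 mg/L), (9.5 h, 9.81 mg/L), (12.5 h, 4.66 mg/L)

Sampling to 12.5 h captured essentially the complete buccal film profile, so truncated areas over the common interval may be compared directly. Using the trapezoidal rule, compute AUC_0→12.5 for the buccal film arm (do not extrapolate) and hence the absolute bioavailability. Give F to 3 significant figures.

Trapezoidal AUC_0→12.5 (buccal film):
  [0→1.5]: (0.00+46.46)/2 × 1.5 = 34.845
  [1.5→7.5]: (46.46+16.04)/2 × 6 = 187.5
  [7.5→8.5]: (16.04+12.55)/2 × 1 = 14.295
  [8.5→9.5]: (12.55+9.81)/2 × 1 = 11.18
  [9.5→12.5]: (9.81+4.66)/2 × 3 = 21.705
  Sum = 269.525 mg/L·h
F = (AUC_ev/D_ev)/(AUC_iv/D_iv) = (269.525/15)/(886/10) = 17.9683/88.6 = 0.2028

F = 0.203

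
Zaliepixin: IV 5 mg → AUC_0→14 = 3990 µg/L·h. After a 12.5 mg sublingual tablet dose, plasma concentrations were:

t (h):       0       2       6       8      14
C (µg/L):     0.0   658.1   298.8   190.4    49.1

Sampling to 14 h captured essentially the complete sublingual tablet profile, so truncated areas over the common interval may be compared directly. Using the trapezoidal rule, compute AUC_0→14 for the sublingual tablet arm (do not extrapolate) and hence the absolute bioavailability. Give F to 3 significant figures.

Trapezoidal AUC_0→14 (sublingual tablet):
  [0→2]: (0.0+658.1)/2 × 2 = 658.1
  [2→6]: (658.1+298.8)/2 × 4 = 1913.8
  [6→8]: (298.8+190.4)/2 × 2 = 489.2
  [8→14]: (190.4+49.1)/2 × 6 = 718.5
  Sum = 3779.6 µg/L·h
F = (AUC_ev/D_ev)/(AUC_iv/D_iv) = (3779.6/12.5)/(3990/5) = 302.368/798 = 0.3789

F = 0.379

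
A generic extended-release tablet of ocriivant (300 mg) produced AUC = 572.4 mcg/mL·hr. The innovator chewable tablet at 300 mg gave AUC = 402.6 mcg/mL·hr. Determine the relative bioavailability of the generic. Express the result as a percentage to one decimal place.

F_rel = 142.2%

F_rel = (AUC_test/D_test) / (AUC_ref/D_ref)
      = (572.4/300) / (402.6/300)
      = 1.908 / 1.342 = 1.4218 = 142.18%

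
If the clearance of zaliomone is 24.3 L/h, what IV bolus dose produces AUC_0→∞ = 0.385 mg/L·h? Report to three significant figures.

Dose_iv = CL × AUC_0→∞
     = 24.3 × 0.385 = 9.3555 mg

Dose = 9.36 mg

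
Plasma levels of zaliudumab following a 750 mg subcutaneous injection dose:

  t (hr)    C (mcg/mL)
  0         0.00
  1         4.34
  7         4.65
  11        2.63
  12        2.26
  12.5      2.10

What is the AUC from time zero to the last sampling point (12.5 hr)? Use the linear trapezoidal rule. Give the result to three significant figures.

AUC = 47.2 mcg/mL·hr

Trapezoidal AUC_0→12.5:
  [0→1]: (0.00+4.34)/2 × 1 = 2.17
  [1→7]: (4.34+4.65)/2 × 6 = 26.97
  [7→11]: (4.65+2.63)/2 × 4 = 14.56
  [11→12]: (2.63+2.26)/2 × 1 = 2.445
  [12→12.5]: (2.26+2.10)/2 × 0.5 = 1.09
  Sum = 47.235 mcg/mL·hr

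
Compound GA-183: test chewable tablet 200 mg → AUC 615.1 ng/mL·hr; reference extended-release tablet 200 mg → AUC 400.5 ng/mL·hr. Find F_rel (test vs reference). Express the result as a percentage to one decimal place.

F_rel = 153.6%

F_rel = (AUC_test/D_test) / (AUC_ref/D_ref)
      = (615.1/200) / (400.5/200)
      = 3.0755 / 2.0025 = 1.5358 = 153.58%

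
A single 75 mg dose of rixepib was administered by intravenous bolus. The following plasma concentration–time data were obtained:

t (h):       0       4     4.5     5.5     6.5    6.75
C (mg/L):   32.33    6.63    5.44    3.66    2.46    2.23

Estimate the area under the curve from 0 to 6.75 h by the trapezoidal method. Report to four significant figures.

AUC = 89.13 mg/L·h

Trapezoidal AUC_0→6.75:
  [0→4]: (32.33+6.63)/2 × 4 = 77.92
  [4→4.5]: (6.63+5.44)/2 × 0.5 = 3.0175
  [4.5→5.5]: (5.44+3.66)/2 × 1 = 4.55
  [5.5→6.5]: (3.66+2.46)/2 × 1 = 3.06
  [6.5→6.75]: (2.46+2.23)/2 × 0.25 = 0.58625
  Sum = 89.13375 mg/L·h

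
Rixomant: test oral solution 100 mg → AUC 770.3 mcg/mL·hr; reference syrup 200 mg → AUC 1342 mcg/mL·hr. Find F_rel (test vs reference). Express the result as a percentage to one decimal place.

F_rel = (AUC_test/D_test) / (AUC_ref/D_ref)
      = (770.3/100) / (1342/200)
      = 7.703 / 6.71 = 1.1480 = 114.80%

F_rel = 114.8%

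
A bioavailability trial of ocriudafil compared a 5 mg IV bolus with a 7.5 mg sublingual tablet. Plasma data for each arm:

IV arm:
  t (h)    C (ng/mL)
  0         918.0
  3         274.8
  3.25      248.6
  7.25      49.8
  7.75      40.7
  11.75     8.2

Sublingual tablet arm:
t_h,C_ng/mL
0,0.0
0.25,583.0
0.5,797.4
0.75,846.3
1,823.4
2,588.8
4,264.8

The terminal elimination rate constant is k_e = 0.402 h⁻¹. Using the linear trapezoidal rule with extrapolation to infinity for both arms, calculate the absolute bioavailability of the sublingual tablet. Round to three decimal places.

Trapezoidal AUC_0→11.75 (IV):
  [0→3]: (918.0+274.8)/2 × 3 = 1789.2
  [3→3.25]: (274.8+248.6)/2 × 0.25 = 65.425
  [3.25→7.25]: (248.6+49.8)/2 × 4 = 596.8
  [7.25→7.75]: (49.8+40.7)/2 × 0.5 = 22.625
  [7.75→11.75]: (40.7+8.2)/2 × 4 = 97.8
  Sum = 2571.85 ng/mL·h
IV tail: 8.2/0.402 = 20.398; AUC_iv,0→∞ = 2571.85 + 20.398 = 2592.248 ng/mL·h
Trapezoidal AUC_0→4 (sublingual tablet):
  [0→0.25]: (0.0+583.0)/2 × 0.25 = 72.875
  [0.25→0.5]: (583.0+797.4)/2 × 0.25 = 172.55
  [0.5→0.75]: (797.4+846.3)/2 × 0.25 = 205.4625
  [0.75→1]: (846.3+823.4)/2 × 0.25 = 208.7125
  [1→2]: (823.4+588.8)/2 × 1 = 706.1
  [2→4]: (588.8+264.8)/2 × 2 = 853.6
  Sum = 2219.3 ng/mL·h
sublingual tablet tail: 264.8/0.402 = 658.706; AUC_ev,0→∞ = 2219.3 + 658.706 = 2878.006 ng/mL·h
F = (AUC_ev/D_ev)/(AUC_iv/D_iv) = (2878.006/7.5)/(2592.248/5) = 383.734/518.4496 = 0.7402

F = 0.740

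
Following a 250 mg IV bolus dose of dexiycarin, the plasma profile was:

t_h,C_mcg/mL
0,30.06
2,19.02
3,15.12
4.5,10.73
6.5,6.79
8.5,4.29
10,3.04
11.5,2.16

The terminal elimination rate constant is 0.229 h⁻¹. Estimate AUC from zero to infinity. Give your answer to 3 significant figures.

Trapezoidal AUC_0→11.5:
  [0→2]: (30.06+19.02)/2 × 2 = 49.08
  [2→3]: (19.02+15.12)/2 × 1 = 17.07
  [3→4.5]: (15.12+10.73)/2 × 1.5 = 19.3875
  [4.5→6.5]: (10.73+6.79)/2 × 2 = 17.52
  [6.5→8.5]: (6.79+4.29)/2 × 2 = 11.08
  [8.5→10]: (4.29+3.04)/2 × 1.5 = 5.4975
  [10→11.5]: (3.04+2.16)/2 × 1.5 = 3.9
  Sum = 123.535 mcg/mL·h
Extrapolated tail: C_last / k_e = 2.16 / 0.229 = 9.432
AUC_0→∞ = 123.535 + 9.432 = 132.967 mcg/mL·h

AUC = 133 mcg/mL·h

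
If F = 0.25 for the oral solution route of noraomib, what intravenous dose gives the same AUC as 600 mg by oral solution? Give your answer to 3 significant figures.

Systemic exposure from an extravascular dose = F × D_ev, so the equivalent IV dose is F × D_ev.
D_iv = F × D_ev = 0.25 × 600 = 150 mg

D_iv = 150 mg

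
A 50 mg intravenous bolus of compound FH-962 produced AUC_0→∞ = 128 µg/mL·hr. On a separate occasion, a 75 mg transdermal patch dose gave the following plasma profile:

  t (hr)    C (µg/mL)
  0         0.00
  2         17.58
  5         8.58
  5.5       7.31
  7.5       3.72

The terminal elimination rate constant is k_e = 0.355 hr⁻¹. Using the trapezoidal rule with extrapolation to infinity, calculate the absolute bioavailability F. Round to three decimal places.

Trapezoidal AUC_0→7.5 (transdermal patch):
  [0→2]: (0.00+17.58)/2 × 2 = 17.58
  [2→5]: (17.58+8.58)/2 × 3 = 39.24
  [5→5.5]: (8.58+7.31)/2 × 0.5 = 3.9725
  [5.5→7.5]: (7.31+3.72)/2 × 2 = 11.03
  Sum = 71.8225 µg/mL·hr
Tail: C_last/k_e = 3.72/0.355 = 10.479
AUC_0→∞ (transdermal patch) = 71.8225 + 10.479 = 82.3015 µg/mL·hr
F = (AUC_ev/D_ev)/(AUC_iv/D_iv) = (82.3015/75)/(128/50) = 1.09735/2.56 = 0.4287

F = 0.429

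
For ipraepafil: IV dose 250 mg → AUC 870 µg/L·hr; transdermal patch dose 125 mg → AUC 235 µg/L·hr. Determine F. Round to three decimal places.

F = (AUC_ev / D_ev) / (AUC_iv / D_iv)
  = (235/125) / (870/250)
  = 1.88 / 3.48 = 0.5402

F = 0.540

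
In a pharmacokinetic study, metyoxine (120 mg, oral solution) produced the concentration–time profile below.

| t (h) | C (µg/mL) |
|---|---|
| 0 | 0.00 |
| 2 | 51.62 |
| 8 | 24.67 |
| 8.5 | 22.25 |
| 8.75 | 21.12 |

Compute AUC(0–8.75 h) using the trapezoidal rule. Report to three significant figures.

Trapezoidal AUC_0→8.75:
  [0→2]: (0.00+51.62)/2 × 2 = 51.62
  [2→8]: (51.62+24.67)/2 × 6 = 228.87
  [8→8.5]: (24.67+22.25)/2 × 0.5 = 11.73
  [8.5→8.75]: (22.25+21.12)/2 × 0.25 = 5.42125
  Sum = 297.64125 µg/mL·h

AUC = 298 µg/mL·h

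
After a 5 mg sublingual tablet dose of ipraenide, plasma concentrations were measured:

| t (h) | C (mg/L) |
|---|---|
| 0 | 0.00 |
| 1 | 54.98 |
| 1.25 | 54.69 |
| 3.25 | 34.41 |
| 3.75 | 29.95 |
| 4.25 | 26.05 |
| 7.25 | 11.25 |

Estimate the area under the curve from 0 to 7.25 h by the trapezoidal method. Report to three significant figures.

Trapezoidal AUC_0→7.25:
  [0→1]: (0.00+54.98)/2 × 1 = 27.49
  [1→1.25]: (54.98+54.69)/2 × 0.25 = 13.70875
  [1.25→3.25]: (54.69+34.41)/2 × 2 = 89.1
  [3.25→3.75]: (34.41+29.95)/2 × 0.5 = 16.09
  [3.75→4.25]: (29.95+26.05)/2 × 0.5 = 14.0
  [4.25→7.25]: (26.05+11.25)/2 × 3 = 55.95
  Sum = 216.33875 mg/L·h

AUC = 216 mg/L·h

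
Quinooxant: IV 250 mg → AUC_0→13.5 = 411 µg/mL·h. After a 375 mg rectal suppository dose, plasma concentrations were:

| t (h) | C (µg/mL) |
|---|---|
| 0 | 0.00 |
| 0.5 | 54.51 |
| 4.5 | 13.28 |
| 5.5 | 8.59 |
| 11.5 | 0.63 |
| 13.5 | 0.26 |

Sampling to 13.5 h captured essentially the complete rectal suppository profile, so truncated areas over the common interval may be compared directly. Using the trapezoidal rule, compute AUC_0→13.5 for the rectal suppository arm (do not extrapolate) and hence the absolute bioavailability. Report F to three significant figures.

Trapezoidal AUC_0→13.5 (rectal suppository):
  [0→0.5]: (0.00+54.51)/2 × 0.5 = 13.6275
  [0.5→4.5]: (54.51+13.28)/2 × 4 = 135.58
  [4.5→5.5]: (13.28+8.59)/2 × 1 = 10.935
  [5.5→11.5]: (8.59+0.63)/2 × 6 = 27.66
  [11.5→13.5]: (0.63+0.26)/2 × 2 = 0.89
  Sum = 188.6925 µg/mL·h
F = (AUC_ev/D_ev)/(AUC_iv/D_iv) = (188.6925/375)/(411/250) = 0.50318/1.644 = 0.3061

F = 0.306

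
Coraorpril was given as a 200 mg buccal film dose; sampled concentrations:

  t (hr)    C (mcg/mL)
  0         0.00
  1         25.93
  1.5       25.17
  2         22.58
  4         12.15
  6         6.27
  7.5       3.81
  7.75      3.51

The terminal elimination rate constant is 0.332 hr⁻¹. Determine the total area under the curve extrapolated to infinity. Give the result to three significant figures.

Trapezoidal AUC_0→7.75:
  [0→1]: (0.00+25.93)/2 × 1 = 12.965
  [1→1.5]: (25.93+25.17)/2 × 0.5 = 12.775
  [1.5→2]: (25.17+22.58)/2 × 0.5 = 11.9375
  [2→4]: (22.58+12.15)/2 × 2 = 34.73
  [4→6]: (12.15+6.27)/2 × 2 = 18.42
  [6→7.5]: (6.27+3.81)/2 × 1.5 = 7.56
  [7.5→7.75]: (3.81+3.51)/2 × 0.25 = 0.915
  Sum = 99.3025 mcg/mL·hr
Extrapolated tail: C_last / k_e = 3.51 / 0.332 = 10.572
AUC_0→∞ = 99.3025 + 10.572 = 109.8745 mcg/mL·hr

AUC = 110 mcg/mL·hr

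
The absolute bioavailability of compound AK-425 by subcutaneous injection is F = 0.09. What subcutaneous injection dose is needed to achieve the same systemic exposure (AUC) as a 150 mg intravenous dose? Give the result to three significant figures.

D_subcutaneous = 1670 mg

For equal systemic exposure: F × D_ev = D_iv
D_ev = D_iv / F = 150 / 0.09 = 1666.67 mg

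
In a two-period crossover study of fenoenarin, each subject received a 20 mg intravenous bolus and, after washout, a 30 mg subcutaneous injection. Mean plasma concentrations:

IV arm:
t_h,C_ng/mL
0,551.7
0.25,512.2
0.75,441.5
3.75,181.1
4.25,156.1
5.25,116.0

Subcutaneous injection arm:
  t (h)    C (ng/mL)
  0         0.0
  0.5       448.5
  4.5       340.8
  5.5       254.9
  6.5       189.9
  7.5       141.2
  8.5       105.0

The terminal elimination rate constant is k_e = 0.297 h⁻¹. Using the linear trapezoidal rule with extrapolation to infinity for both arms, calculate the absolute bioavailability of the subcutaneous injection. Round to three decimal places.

F = 0.993

Trapezoidal AUC_0→5.25 (IV):
  [0→0.25]: (551.7+512.2)/2 × 0.25 = 132.9875
  [0.25→0.75]: (512.2+441.5)/2 × 0.5 = 238.425
  [0.75→3.75]: (441.5+181.1)/2 × 3 = 933.9
  [3.75→4.25]: (181.1+156.1)/2 × 0.5 = 84.3
  [4.25→5.25]: (156.1+116.0)/2 × 1 = 136.05
  Sum = 1525.6625 ng/mL·h
IV tail: 116.0/0.297 = 390.572; AUC_iv,0→∞ = 1525.6625 + 390.572 = 1916.2345 ng/mL·h
Trapezoidal AUC_0→8.5 (subcutaneous injection):
  [0→0.5]: (0.0+448.5)/2 × 0.5 = 112.125
  [0.5→4.5]: (448.5+340.8)/2 × 4 = 1578.6
  [4.5→5.5]: (340.8+254.9)/2 × 1 = 297.85
  [5.5→6.5]: (254.9+189.9)/2 × 1 = 222.4
  [6.5→7.5]: (189.9+141.2)/2 × 1 = 165.55
  [7.5→8.5]: (141.2+105.0)/2 × 1 = 123.1
  Sum = 2499.625 ng/mL·h
subcutaneous injection tail: 105.0/0.297 = 353.535; AUC_ev,0→∞ = 2499.625 + 353.535 = 2853.16 ng/mL·h
F = (AUC_ev/D_ev)/(AUC_iv/D_iv) = (2853.16/30)/(1916.2345/20) = 95.1053/95.811725 = 0.9926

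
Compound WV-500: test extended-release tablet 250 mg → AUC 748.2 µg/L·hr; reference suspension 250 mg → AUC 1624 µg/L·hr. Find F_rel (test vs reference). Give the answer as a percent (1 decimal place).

F_rel = (AUC_test/D_test) / (AUC_ref/D_ref)
      = (748.2/250) / (1624/250)
      = 2.9928 / 6.496 = 0.4607 = 46.07%

F_rel = 46.1%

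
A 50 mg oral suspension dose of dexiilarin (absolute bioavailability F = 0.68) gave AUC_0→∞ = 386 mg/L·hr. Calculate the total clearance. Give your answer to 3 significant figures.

CL = 0.0881 L/hr

CL = F × Dose / AUC_0→∞
   = 0.68 × 50 / 386 = 0.0880829 L/hr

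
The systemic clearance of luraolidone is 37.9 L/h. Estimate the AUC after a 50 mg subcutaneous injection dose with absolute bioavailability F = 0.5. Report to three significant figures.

AUC = 0.660 mg/L·h

AUC_0→∞ = F × Dose / CL
        = 0.5 × 50 / 37.9 = 0.659631 mg/L·h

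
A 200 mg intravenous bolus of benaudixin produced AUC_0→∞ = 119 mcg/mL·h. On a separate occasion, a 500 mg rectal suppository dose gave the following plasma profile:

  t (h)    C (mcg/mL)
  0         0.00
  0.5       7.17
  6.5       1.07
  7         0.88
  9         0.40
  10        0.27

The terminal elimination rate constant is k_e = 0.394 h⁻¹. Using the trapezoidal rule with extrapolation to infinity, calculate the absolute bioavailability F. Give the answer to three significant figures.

F = 0.0985

Trapezoidal AUC_0→10 (rectal suppository):
  [0→0.5]: (0.00+7.17)/2 × 0.5 = 1.7925
  [0.5→6.5]: (7.17+1.07)/2 × 6 = 24.72
  [6.5→7]: (1.07+0.88)/2 × 0.5 = 0.4875
  [7→9]: (0.88+0.40)/2 × 2 = 1.28
  [9→10]: (0.40+0.27)/2 × 1 = 0.335
  Sum = 28.615 mcg/mL·h
Tail: C_last/k_e = 0.27/0.394 = 0.685
AUC_0→∞ (rectal suppository) = 28.615 + 0.685 = 29.3 mcg/mL·h
F = (AUC_ev/D_ev)/(AUC_iv/D_iv) = (29.3/500)/(119/200) = 0.0586/0.595 = 0.0985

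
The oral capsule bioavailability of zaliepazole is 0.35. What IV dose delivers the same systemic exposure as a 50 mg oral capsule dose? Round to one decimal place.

D_iv = 17.5 mg

Systemic exposure from an extravascular dose = F × D_ev, so the equivalent IV dose is F × D_ev.
D_iv = F × D_ev = 0.35 × 50 = 17.5 mg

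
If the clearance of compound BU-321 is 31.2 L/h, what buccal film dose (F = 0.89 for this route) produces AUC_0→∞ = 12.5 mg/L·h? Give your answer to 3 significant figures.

Dose = CL × AUC_0→∞ / F
     = 31.2 × 12.5 / 0.89 = 438.202 mg

Dose = 438 mg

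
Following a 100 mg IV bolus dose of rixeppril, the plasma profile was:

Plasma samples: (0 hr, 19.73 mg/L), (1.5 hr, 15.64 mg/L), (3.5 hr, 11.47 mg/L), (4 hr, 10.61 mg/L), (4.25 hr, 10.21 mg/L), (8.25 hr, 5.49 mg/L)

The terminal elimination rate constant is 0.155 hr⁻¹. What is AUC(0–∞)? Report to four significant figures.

Trapezoidal AUC_0→8.25:
  [0→1.5]: (19.73+15.64)/2 × 1.5 = 26.5275
  [1.5→3.5]: (15.64+11.47)/2 × 2 = 27.11
  [3.5→4]: (11.47+10.61)/2 × 0.5 = 5.52
  [4→4.25]: (10.61+10.21)/2 × 0.25 = 2.6025
  [4.25→8.25]: (10.21+5.49)/2 × 4 = 31.4
  Sum = 93.16 mg/L·hr
Extrapolated tail: C_last / k_e = 5.49 / 0.155 = 35.419
AUC_0→∞ = 93.16 + 35.419 = 128.579 mg/L·hr

AUC = 128.6 mg/L·hr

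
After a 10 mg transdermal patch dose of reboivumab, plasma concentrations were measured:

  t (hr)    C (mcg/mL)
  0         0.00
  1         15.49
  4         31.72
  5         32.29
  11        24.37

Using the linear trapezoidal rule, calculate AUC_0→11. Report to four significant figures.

Trapezoidal AUC_0→11:
  [0→1]: (0.00+15.49)/2 × 1 = 7.745
  [1→4]: (15.49+31.72)/2 × 3 = 70.815
  [4→5]: (31.72+32.29)/2 × 1 = 32.005
  [5→11]: (32.29+24.37)/2 × 6 = 169.98
  Sum = 280.545 mcg/mL·hr

AUC = 280.5 mcg/mL·hr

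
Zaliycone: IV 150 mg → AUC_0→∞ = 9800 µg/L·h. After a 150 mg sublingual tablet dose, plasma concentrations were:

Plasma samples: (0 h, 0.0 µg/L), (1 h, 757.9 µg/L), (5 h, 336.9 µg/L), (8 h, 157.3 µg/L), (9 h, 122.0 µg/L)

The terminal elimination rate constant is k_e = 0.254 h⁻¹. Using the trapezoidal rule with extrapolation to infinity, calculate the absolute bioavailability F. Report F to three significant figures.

Trapezoidal AUC_0→9 (sublingual tablet):
  [0→1]: (0.0+757.9)/2 × 1 = 378.95
  [1→5]: (757.9+336.9)/2 × 4 = 2189.6
  [5→8]: (336.9+157.3)/2 × 3 = 741.3
  [8→9]: (157.3+122.0)/2 × 1 = 139.65
  Sum = 3449.5 µg/L·h
Tail: C_last/k_e = 122.0/0.254 = 480.315
AUC_0→∞ (sublingual tablet) = 3449.5 + 480.315 = 3929.815 µg/L·h
F = (AUC_ev/D_ev)/(AUC_iv/D_iv) = (3929.815/150)/(9800/150) = 26.1988/65.3333 = 0.4010

F = 0.401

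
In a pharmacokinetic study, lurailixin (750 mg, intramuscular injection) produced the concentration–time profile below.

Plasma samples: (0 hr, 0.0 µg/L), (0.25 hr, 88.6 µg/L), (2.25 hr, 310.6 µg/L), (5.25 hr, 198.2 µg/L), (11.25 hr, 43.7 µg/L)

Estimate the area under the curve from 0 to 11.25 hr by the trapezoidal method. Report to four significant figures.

Trapezoidal AUC_0→11.25:
  [0→0.25]: (0.0+88.6)/2 × 0.25 = 11.075
  [0.25→2.25]: (88.6+310.6)/2 × 2 = 399.2
  [2.25→5.25]: (310.6+198.2)/2 × 3 = 763.2
  [5.25→11.25]: (198.2+43.7)/2 × 6 = 725.7
  Sum = 1899.175 µg/L·hr

AUC = 1899 µg/L·hr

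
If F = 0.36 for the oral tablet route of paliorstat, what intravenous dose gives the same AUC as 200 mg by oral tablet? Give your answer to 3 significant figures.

Systemic exposure from an extravascular dose = F × D_ev, so the equivalent IV dose is F × D_ev.
D_iv = F × D_ev = 0.36 × 200 = 72 mg

D_iv = 72.0 mg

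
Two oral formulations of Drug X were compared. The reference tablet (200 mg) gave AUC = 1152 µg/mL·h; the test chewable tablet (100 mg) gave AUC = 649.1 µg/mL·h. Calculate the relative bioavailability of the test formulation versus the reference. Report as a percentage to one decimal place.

F_rel = (AUC_test/D_test) / (AUC_ref/D_ref)
      = (649.1/100) / (1152/200)
      = 6.491 / 5.76 = 1.1269 = 112.69%

F_rel = 112.7%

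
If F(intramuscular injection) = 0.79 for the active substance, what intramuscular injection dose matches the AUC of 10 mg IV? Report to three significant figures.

D_intramuscular = 12.7 mg

For equal systemic exposure: F × D_ev = D_iv
D_ev = D_iv / F = 10 / 0.79 = 12.6582 mg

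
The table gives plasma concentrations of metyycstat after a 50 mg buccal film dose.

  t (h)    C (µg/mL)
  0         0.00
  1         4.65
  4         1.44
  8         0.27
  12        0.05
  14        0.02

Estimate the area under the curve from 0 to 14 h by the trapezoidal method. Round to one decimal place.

Trapezoidal AUC_0→14:
  [0→1]: (0.00+4.65)/2 × 1 = 2.325
  [1→4]: (4.65+1.44)/2 × 3 = 9.135
  [4→8]: (1.44+0.27)/2 × 4 = 3.42
  [8→12]: (0.27+0.05)/2 × 4 = 0.64
  [12→14]: (0.05+0.02)/2 × 2 = 0.07
  Sum = 15.59 µg/mL·h

AUC = 15.6 µg/mL·h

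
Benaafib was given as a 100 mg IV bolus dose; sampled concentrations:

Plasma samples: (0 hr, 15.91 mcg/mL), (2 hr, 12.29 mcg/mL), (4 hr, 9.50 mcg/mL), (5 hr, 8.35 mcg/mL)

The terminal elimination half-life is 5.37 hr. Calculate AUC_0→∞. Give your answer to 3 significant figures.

Trapezoidal AUC_0→5:
  [0→2]: (15.91+12.29)/2 × 2 = 28.2
  [2→4]: (12.29+9.50)/2 × 2 = 21.79
  [4→5]: (9.50+8.35)/2 × 1 = 8.925
  Sum = 58.915 mcg/mL·hr
k_e = ln2 / t½ = 0.693147 / 5.37 = 0.1291 hr^-1
Extrapolated tail: C_last / k_e = 8.35 / 0.1291 = 64.679
AUC_0→∞ = 58.915 + 64.679 = 123.594 mcg/mL·hr

AUC = 124 mcg/mL·hr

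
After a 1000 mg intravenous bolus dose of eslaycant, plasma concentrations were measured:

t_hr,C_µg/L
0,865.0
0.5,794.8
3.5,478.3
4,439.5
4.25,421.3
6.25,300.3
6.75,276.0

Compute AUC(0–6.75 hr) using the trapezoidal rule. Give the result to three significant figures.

AUC = 3530 µg/L·hr

Trapezoidal AUC_0→6.75:
  [0→0.5]: (865.0+794.8)/2 × 0.5 = 414.95
  [0.5→3.5]: (794.8+478.3)/2 × 3 = 1909.65
  [3.5→4]: (478.3+439.5)/2 × 0.5 = 229.45
  [4→4.25]: (439.5+421.3)/2 × 0.25 = 107.6
  [4.25→6.25]: (421.3+300.3)/2 × 2 = 721.6
  [6.25→6.75]: (300.3+276.0)/2 × 0.5 = 144.075
  Sum = 3527.325 µg/L·hr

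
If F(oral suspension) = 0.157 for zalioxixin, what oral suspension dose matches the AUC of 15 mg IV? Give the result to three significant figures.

For equal systemic exposure: F × D_ev = D_iv
D_ev = D_iv / F = 15 / 0.157 = 95.5414 mg

D_oral = 95.5 mg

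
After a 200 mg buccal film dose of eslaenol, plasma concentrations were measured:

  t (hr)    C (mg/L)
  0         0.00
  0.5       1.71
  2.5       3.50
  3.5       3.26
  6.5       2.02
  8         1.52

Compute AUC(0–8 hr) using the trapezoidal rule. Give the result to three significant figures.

Trapezoidal AUC_0→8:
  [0→0.5]: (0.00+1.71)/2 × 0.5 = 0.4275
  [0.5→2.5]: (1.71+3.50)/2 × 2 = 5.21
  [2.5→3.5]: (3.50+3.26)/2 × 1 = 3.38
  [3.5→6.5]: (3.26+2.02)/2 × 3 = 7.92
  [6.5→8]: (2.02+1.52)/2 × 1.5 = 2.655
  Sum = 19.5925 mg/L·hr

AUC = 19.6 mg/L·hr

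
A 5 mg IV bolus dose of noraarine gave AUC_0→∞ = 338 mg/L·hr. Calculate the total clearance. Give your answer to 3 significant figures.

CL = 0.0148 L/hr

CL = Dose_iv / AUC_0→∞
   = 5 / 338 = 0.0147929 L/hr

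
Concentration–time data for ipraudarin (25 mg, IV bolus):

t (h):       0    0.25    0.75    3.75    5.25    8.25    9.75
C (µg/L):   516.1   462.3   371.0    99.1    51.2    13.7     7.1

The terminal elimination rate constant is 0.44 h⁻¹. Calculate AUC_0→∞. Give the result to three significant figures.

Trapezoidal AUC_0→9.75:
  [0→0.25]: (516.1+462.3)/2 × 0.25 = 122.3
  [0.25→0.75]: (462.3+371.0)/2 × 0.5 = 208.325
  [0.75→3.75]: (371.0+99.1)/2 × 3 = 705.15
  [3.75→5.25]: (99.1+51.2)/2 × 1.5 = 112.725
  [5.25→8.25]: (51.2+13.7)/2 × 3 = 97.35
  [8.25→9.75]: (13.7+7.1)/2 × 1.5 = 15.6
  Sum = 1261.45 µg/L·h
Extrapolated tail: C_last / k_e = 7.1 / 0.44 = 16.136
AUC_0→∞ = 1261.45 + 16.136 = 1277.586 µg/L·h

AUC = 1280 µg/L·h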